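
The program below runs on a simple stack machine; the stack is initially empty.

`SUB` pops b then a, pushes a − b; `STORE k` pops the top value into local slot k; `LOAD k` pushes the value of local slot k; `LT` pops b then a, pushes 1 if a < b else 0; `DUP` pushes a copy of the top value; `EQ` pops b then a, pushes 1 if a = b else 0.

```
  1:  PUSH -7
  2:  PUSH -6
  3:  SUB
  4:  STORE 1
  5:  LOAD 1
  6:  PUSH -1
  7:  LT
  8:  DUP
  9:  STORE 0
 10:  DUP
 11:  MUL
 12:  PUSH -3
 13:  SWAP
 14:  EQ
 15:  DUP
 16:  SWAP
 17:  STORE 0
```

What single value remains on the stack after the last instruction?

0

PUSH -7 -> -7
PUSH -6 -> -7 -6
SUB     -> -1
STORE 1 -> (empty)
LOAD 1  -> -1
PUSH -1 -> -1 -1
LT      -> 0
DUP     -> 0 0
STORE 0 -> 0
DUP     -> 0 0
MUL     -> 0
PUSH -3 -> 0 -3
SWAP    -> -3 0
EQ      -> 0
DUP     -> 0 0
SWAP    -> 0 0
STORE 0 -> 0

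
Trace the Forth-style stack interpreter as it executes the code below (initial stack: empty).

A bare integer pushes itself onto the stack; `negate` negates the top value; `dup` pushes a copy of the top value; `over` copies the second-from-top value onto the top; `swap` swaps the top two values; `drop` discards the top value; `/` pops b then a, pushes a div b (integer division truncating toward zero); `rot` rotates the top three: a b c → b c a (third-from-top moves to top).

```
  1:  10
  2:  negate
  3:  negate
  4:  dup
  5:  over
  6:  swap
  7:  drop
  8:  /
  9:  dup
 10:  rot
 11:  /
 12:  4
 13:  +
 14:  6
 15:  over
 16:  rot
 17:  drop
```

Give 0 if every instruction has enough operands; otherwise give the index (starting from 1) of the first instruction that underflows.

10      [10]
negate  [-10]
negate  [10]
dup     [10, 10]
over    [10, 10, 10]
swap    [10, 10, 10]
drop    [10, 10]
/       [1]
dup     [1, 1]
rot  — needs 3 operands, stack has 2 → underflow

10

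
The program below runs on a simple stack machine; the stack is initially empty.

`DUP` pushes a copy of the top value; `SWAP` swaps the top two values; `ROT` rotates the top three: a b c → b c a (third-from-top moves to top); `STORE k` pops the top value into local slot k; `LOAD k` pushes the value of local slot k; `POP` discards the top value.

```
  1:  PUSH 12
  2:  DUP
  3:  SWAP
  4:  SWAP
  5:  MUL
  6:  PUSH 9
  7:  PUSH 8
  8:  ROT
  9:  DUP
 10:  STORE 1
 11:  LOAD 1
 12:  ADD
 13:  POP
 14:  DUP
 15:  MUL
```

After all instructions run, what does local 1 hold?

PUSH 12  [12]
DUP      [12, 12]
SWAP     [12, 12]
SWAP     [12, 12]
MUL      [144]
PUSH 9   [144, 9]
PUSH 8   [144, 9, 8]
ROT      [9, 8, 144]
DUP      [9, 8, 144, 144]
STORE 1  [9, 8, 144]
LOAD 1   [9, 8, 144, 144]
ADD      [9, 8, 288]
POP      [9, 8]
DUP      [9, 8, 8]
MUL      [9, 64]

144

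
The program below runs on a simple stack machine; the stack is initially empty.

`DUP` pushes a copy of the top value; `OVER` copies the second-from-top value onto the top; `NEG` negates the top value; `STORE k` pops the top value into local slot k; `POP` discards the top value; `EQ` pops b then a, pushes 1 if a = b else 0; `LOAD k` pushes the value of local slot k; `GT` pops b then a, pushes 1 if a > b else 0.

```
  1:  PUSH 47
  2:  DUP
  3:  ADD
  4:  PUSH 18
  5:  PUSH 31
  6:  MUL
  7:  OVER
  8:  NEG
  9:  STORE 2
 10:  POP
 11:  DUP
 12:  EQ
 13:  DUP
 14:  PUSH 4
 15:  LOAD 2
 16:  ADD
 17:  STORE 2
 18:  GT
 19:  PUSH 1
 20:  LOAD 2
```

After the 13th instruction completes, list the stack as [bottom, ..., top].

PUSH 47  47
DUP      47 47
ADD      94
PUSH 18  94 18
PUSH 31  94 18 31
MUL      94 558
OVER     94 558 94
NEG      94 558 -94
STORE 2  94 558
POP      94
DUP      94 94
EQ       1
DUP      1 1

[1, 1]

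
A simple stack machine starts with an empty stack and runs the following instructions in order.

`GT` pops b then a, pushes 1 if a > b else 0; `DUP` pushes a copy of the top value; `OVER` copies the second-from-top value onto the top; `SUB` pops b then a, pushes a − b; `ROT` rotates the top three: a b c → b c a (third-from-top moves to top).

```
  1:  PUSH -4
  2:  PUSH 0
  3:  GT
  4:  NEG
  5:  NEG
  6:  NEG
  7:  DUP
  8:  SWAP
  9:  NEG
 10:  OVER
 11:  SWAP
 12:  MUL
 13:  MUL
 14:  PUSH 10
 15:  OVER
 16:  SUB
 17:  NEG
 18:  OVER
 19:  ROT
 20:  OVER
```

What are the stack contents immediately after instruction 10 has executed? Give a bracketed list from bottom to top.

[0, 0, 0]

PUSH -4 : -4
PUSH 0  : -4 0
GT      : 0
NEG     : 0
NEG     : 0
NEG     : 0
DUP     : 0 0
SWAP    : 0 0
NEG     : 0 0
OVER    : 0 0 0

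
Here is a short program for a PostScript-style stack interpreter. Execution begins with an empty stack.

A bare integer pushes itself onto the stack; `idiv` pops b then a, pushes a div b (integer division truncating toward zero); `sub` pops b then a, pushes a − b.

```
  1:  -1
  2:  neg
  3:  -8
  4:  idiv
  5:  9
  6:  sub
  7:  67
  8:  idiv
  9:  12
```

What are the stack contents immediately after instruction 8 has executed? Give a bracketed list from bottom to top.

-1    [-1]
neg   [1]
-8    [1, -8]
idiv  [0]
9     [0, 9]
sub   [-9]
67    [-9, 67]
idiv  [0]

[0]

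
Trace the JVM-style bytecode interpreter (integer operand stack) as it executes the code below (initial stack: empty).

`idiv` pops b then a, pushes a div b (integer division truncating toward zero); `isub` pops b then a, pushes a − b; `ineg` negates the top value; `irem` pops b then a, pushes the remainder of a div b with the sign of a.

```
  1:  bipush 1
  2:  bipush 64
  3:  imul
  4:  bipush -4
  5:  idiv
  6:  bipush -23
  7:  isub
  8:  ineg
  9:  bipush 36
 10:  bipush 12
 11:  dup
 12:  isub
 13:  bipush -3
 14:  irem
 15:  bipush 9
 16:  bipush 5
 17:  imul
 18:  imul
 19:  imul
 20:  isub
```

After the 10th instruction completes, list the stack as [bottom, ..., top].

bipush 1    [1]
bipush 64   [1, 64]
imul        [64]
bipush -4   [64, -4]
idiv        [-16]
bipush -23  [-16, -23]
isub        [7]
ineg        [-7]
bipush 36   [-7, 36]
bipush 12   [-7, 36, 12]

[-7, 36, 12]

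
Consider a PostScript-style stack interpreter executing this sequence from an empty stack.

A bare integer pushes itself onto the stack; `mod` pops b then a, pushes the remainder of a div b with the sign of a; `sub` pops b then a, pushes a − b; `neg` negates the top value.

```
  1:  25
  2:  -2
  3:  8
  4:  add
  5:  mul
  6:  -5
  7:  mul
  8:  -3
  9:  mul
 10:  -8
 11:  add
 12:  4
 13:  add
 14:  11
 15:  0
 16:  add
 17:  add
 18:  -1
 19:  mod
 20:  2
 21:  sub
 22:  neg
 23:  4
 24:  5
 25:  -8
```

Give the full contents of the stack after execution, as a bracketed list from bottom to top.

25  -> 25
-2  -> 25 -2
8   -> 25 -2 8
add -> 25 6
mul -> 150
-5  -> 150 -5
mul -> -750
-3  -> -750 -3
mul -> 2250
-8  -> 2250 -8
add -> 2242
4   -> 2242 4
add -> 2246
11  -> 2246 11
0   -> 2246 11 0
add -> 2246 11
add -> 2257
-1  -> 2257 -1
mod -> 0
2   -> 0 2
sub -> -2
neg -> 2
4   -> 2 4
5   -> 2 4 5
-8  -> 2 4 5 -8

[2, 4, 5, -8]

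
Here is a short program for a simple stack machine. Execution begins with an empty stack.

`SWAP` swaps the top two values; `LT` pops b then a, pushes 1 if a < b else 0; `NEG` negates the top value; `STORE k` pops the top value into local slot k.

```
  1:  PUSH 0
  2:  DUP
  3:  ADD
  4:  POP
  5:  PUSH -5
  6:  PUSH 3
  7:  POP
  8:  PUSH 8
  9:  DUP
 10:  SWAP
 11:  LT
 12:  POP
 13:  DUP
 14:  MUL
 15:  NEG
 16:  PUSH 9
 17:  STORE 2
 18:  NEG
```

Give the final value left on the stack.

25

PUSH 0  : [0]
DUP     : [0, 0]
ADD     : [0]
POP     : []
PUSH -5 : [-5]
PUSH 3  : [-5, 3]
POP     : [-5]
PUSH 8  : [-5, 8]
DUP     : [-5, 8, 8]
SWAP    : [-5, 8, 8]
LT      : [-5, 0]
POP     : [-5]
DUP     : [-5, -5]
MUL     : [25]
NEG     : [-25]
PUSH 9  : [-25, 9]
STORE 2 : [-25]
NEG     : [25]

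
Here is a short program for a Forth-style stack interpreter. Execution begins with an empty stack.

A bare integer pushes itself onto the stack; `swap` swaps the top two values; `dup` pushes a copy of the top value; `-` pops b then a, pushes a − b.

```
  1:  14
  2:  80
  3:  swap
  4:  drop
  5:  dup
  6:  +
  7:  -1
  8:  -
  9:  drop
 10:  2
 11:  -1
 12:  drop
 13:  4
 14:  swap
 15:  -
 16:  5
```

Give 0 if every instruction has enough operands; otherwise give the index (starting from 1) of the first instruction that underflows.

0

14   → 14
80   → 14 80
swap → 80 14
drop → 80
dup  → 80 80
+    → 160
-1   → 160 -1
-    → 161
drop → (empty)
2    → 2
-1   → 2 -1
drop → 2
4    → 2 4
swap → 4 2
-    → 2
5    → 2 5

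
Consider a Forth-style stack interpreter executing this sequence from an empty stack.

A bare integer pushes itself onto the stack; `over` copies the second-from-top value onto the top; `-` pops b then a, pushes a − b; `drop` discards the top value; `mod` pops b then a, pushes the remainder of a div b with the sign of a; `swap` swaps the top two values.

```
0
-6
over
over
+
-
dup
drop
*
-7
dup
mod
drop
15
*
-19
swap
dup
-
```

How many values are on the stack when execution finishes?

0    -> 0
-6   -> 0 -6
over -> 0 -6 0
over -> 0 -6 0 -6
+    -> 0 -6 -6
-    -> 0 0
dup  -> 0 0 0
drop -> 0 0
*    -> 0
-7   -> 0 -7
dup  -> 0 -7 -7
mod  -> 0 0
drop -> 0
15   -> 0 15
*    -> 0
-19  -> 0 -19
swap -> -19 0
dup  -> -19 0 0
-    -> -19 0

2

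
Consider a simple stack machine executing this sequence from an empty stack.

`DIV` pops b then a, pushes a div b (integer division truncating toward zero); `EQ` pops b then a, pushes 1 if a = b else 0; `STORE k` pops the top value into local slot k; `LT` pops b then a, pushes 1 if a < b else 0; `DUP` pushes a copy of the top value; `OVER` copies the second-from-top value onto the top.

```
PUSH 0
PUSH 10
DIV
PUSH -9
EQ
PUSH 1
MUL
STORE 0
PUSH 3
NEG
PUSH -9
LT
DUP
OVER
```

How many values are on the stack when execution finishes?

PUSH 0  → [0]
PUSH 10 → [0, 10]
DIV     → [0]
PUSH -9 → [0, -9]
EQ      → [0]
PUSH 1  → [0, 1]
MUL     → [0]
STORE 0 → []
PUSH 3  → [3]
NEG     → [-3]
PUSH -9 → [-3, -9]
LT      → [0]
DUP     → [0, 0]
OVER    → [0, 0, 0]

3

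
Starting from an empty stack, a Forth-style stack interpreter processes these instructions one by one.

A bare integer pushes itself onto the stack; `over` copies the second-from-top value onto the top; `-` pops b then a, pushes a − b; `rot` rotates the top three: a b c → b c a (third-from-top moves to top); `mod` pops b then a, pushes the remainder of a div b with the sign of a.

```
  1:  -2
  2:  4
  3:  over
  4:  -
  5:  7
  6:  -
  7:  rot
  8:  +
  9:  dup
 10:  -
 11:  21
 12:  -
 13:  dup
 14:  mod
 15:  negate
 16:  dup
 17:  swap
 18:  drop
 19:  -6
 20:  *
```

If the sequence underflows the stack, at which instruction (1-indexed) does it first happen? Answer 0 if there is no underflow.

7

-2   : -2
4    : -2 4
over : -2 4 -2
-    : -2 6
7    : -2 6 7
-    : -2 -1
rot  — needs 3 operands, stack has 2 → underflow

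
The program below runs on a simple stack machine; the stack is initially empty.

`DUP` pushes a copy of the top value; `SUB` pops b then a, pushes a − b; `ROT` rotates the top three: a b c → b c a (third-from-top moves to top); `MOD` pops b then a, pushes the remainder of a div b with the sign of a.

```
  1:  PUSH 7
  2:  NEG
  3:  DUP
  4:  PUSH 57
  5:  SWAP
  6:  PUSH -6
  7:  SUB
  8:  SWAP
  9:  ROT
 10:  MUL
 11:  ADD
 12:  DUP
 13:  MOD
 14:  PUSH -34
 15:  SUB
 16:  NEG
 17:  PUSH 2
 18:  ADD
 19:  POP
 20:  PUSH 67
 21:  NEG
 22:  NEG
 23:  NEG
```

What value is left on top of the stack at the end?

-67

PUSH 7   -> [7]
NEG      -> [-7]
DUP      -> [-7, -7]
PUSH 57  -> [-7, -7, 57]
SWAP     -> [-7, 57, -7]
PUSH -6  -> [-7, 57, -7, -6]
SUB      -> [-7, 57, -1]
SWAP     -> [-7, -1, 57]
ROT      -> [-1, 57, -7]
MUL      -> [-1, -399]
ADD      -> [-400]
DUP      -> [-400, -400]
MOD      -> [0]
PUSH -34 -> [0, -34]
SUB      -> [34]
NEG      -> [-34]
PUSH 2   -> [-34, 2]
ADD      -> [-32]
POP      -> []
PUSH 67  -> [67]
NEG      -> [-67]
NEG      -> [67]
NEG      -> [-67]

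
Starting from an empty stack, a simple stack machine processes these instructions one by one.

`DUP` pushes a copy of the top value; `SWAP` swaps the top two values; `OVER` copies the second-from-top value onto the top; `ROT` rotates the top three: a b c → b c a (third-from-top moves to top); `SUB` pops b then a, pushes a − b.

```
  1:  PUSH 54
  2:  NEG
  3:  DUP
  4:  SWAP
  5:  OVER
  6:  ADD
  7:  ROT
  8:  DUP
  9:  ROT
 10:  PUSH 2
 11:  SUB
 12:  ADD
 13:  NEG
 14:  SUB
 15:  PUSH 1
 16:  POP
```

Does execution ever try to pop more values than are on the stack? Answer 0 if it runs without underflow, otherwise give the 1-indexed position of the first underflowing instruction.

PUSH 54 -> [54]
NEG     -> [-54]
DUP     -> [-54, -54]
SWAP    -> [-54, -54]
OVER    -> [-54, -54, -54]
ADD     -> [-54, -108]
ROT  — needs 3 operands, stack has 2 → underflow

7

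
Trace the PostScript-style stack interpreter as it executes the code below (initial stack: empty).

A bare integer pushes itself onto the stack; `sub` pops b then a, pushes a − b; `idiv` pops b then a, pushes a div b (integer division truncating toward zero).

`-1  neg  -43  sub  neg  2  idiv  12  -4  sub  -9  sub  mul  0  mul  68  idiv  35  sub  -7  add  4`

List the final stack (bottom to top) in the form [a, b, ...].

[-42, 4]

-1   -> -1
neg  -> 1
-43  -> 1 -43
sub  -> 44
neg  -> -44
2    -> -44 2
idiv -> -22
12   -> -22 12
-4   -> -22 12 -4
sub  -> -22 16
-9   -> -22 16 -9
sub  -> -22 25
mul  -> -550
0    -> -550 0
mul  -> 0
68   -> 0 68
idiv -> 0
35   -> 0 35
sub  -> -35
-7   -> -35 -7
add  -> -42
4    -> -42 4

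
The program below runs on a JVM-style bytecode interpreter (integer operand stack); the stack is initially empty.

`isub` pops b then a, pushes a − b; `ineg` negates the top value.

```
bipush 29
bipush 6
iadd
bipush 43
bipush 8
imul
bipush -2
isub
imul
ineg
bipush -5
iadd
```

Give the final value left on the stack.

-12115

bipush 29  29
bipush 6   29 6
iadd       35
bipush 43  35 43
bipush 8   35 43 8
imul       35 344
bipush -2  35 344 -2
isub       35 346
imul       12110
ineg       -12110
bipush -5  -12110 -5
iadd       -12115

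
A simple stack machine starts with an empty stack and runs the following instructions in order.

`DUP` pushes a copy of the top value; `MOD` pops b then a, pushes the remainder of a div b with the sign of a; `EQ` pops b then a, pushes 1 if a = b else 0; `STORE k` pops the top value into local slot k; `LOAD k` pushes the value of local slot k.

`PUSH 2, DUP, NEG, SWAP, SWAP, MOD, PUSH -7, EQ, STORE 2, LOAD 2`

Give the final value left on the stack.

PUSH 2  -> [2]
DUP     -> [2, 2]
NEG     -> [2, -2]
SWAP    -> [-2, 2]
SWAP    -> [2, -2]
MOD     -> [0]
PUSH -7 -> [0, -7]
EQ      -> [0]
STORE 2 -> []
LOAD 2  -> [0]

0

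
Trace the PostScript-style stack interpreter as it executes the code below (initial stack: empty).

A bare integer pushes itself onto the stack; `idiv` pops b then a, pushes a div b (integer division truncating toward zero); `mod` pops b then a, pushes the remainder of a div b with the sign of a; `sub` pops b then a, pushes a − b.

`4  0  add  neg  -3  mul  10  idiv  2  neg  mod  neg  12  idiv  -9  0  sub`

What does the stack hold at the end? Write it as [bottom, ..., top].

4    -> [4]
0    -> [4, 0]
add  -> [4]
neg  -> [-4]
-3   -> [-4, -3]
mul  -> [12]
10   -> [12, 10]
idiv -> [1]
2    -> [1, 2]
neg  -> [1, -2]
mod  -> [1]
neg  -> [-1]
12   -> [-1, 12]
idiv -> [0]
-9   -> [0, -9]
0    -> [0, -9, 0]
sub  -> [0, -9]

[0, -9]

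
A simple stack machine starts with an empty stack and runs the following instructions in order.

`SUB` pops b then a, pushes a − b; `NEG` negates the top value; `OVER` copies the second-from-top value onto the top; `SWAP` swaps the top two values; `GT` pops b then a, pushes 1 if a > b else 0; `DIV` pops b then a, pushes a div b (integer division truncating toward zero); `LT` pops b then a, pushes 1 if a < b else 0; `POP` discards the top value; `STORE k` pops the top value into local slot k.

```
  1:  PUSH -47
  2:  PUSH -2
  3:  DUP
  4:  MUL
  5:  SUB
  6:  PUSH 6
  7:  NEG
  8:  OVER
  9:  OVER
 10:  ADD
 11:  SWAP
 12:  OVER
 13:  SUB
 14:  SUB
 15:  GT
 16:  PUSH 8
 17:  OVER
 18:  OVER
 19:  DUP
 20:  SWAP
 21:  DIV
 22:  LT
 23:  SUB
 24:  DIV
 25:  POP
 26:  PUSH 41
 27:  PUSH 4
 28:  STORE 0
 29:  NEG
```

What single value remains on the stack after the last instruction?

PUSH -47 : [-47]
PUSH -2  : [-47, -2]
DUP      : [-47, -2, -2]
MUL      : [-47, 4]
SUB      : [-51]
PUSH 6   : [-51, 6]
NEG      : [-51, -6]
OVER     : [-51, -6, -51]
OVER     : [-51, -6, -51, -6]
ADD      : [-51, -6, -57]
SWAP     : [-51, -57, -6]
OVER     : [-51, -57, -6, -57]
SUB      : [-51, -57, 51]
SUB      : [-51, -108]
GT       : [1]
PUSH 8   : [1, 8]
OVER     : [1, 8, 1]
OVER     : [1, 8, 1, 8]
DUP      : [1, 8, 1, 8, 8]
SWAP     : [1, 8, 1, 8, 8]
DIV      : [1, 8, 1, 1]
LT       : [1, 8, 0]
SUB      : [1, 8]
DIV      : [0]
POP      : []
PUSH 41  : [41]
PUSH 4   : [41, 4]
STORE 0  : [41]
NEG      : [-41]

-41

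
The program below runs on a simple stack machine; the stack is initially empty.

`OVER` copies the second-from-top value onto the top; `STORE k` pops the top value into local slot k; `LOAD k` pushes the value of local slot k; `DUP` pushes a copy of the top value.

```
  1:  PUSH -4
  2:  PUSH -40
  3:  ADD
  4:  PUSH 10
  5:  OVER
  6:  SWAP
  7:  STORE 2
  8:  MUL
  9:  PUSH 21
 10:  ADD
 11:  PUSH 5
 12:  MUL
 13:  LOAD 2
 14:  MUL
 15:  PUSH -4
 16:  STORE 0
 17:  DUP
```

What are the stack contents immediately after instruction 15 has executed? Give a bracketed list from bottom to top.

PUSH -4   -4
PUSH -40  -4 -40
ADD       -44
PUSH 10   -44 10
OVER      -44 10 -44
SWAP      -44 -44 10
STORE 2   -44 -44
MUL       1936
PUSH 21   1936 21
ADD       1957
PUSH 5    1957 5
MUL       9785
LOAD 2    9785 10
MUL       97850
PUSH -4   97850 -4

[97850, -4]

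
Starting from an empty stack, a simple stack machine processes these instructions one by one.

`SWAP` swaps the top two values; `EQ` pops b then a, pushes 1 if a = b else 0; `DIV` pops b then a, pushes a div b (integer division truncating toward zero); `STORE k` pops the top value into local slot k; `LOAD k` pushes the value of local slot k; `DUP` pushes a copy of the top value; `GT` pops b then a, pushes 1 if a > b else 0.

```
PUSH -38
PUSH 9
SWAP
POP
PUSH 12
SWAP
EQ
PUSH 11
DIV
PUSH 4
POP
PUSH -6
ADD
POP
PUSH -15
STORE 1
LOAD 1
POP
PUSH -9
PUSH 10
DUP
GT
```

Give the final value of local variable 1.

PUSH -38 : -38
PUSH 9   : -38 9
SWAP     : 9 -38
POP      : 9
PUSH 12  : 9 12
SWAP     : 12 9
EQ       : 0
PUSH 11  : 0 11
DIV      : 0
PUSH 4   : 0 4
POP      : 0
PUSH -6  : 0 -6
ADD      : -6
POP      : (empty)
PUSH -15 : -15
STORE 1  : (empty)
LOAD 1   : -15
POP      : (empty)
PUSH -9  : -9
PUSH 10  : -9 10
DUP      : -9 10 10
GT       : -9 0

-15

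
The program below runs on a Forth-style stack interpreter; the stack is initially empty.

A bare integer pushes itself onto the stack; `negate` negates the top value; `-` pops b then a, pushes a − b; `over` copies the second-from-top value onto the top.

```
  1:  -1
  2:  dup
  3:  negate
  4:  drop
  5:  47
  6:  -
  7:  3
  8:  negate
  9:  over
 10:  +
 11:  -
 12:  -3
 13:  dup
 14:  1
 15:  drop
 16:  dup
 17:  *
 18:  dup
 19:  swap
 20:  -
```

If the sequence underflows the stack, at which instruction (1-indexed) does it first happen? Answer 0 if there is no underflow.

-1     -> [-1]
dup    -> [-1, -1]
negate -> [-1, 1]
drop   -> [-1]
47     -> [-1, 47]
-      -> [-48]
3      -> [-48, 3]
negate -> [-48, -3]
over   -> [-48, -3, -48]
+      -> [-48, -51]
-      -> [3]
-3     -> [3, -3]
dup    -> [3, -3, -3]
1      -> [3, -3, -3, 1]
drop   -> [3, -3, -3]
dup    -> [3, -3, -3, -3]
*      -> [3, -3, 9]
dup    -> [3, -3, 9, 9]
swap   -> [3, -3, 9, 9]
-      -> [3, -3, 0]

0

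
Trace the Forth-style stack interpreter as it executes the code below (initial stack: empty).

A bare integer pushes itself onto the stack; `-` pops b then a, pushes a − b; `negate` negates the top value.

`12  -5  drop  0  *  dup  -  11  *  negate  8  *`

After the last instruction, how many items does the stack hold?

1

12     → [12]
-5     → [12, -5]
drop   → [12]
0      → [12, 0]
*      → [0]
dup    → [0, 0]
-      → [0]
11     → [0, 11]
*      → [0]
negate → [0]
8      → [0, 8]
*      → [0]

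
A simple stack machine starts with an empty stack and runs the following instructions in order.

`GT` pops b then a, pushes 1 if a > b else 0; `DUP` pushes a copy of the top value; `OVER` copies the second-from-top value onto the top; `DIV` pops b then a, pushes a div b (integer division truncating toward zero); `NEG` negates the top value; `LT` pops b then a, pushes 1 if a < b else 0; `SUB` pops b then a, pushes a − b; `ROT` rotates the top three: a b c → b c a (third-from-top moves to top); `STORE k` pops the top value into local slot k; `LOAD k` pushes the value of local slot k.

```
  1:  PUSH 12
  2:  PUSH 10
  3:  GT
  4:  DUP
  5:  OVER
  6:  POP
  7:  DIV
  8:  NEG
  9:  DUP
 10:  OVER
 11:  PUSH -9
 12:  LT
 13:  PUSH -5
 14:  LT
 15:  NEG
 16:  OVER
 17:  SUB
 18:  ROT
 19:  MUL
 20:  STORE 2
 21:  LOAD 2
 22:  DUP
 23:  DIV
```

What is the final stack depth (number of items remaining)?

2

PUSH 12 -> [12]
PUSH 10 -> [12, 10]
GT      -> [1]
DUP     -> [1, 1]
OVER    -> [1, 1, 1]
POP     -> [1, 1]
DIV     -> [1]
NEG     -> [-1]
DUP     -> [-1, -1]
OVER    -> [-1, -1, -1]
PUSH -9 -> [-1, -1, -1, -9]
LT      -> [-1, -1, 0]
PUSH -5 -> [-1, -1, 0, -5]
LT      -> [-1, -1, 0]
NEG     -> [-1, -1, 0]
OVER    -> [-1, -1, 0, -1]
SUB     -> [-1, -1, 1]
ROT     -> [-1, 1, -1]
MUL     -> [-1, -1]
STORE 2 -> [-1]
LOAD 2  -> [-1, -1]
DUP     -> [-1, -1, -1]
DIV     -> [-1, 1]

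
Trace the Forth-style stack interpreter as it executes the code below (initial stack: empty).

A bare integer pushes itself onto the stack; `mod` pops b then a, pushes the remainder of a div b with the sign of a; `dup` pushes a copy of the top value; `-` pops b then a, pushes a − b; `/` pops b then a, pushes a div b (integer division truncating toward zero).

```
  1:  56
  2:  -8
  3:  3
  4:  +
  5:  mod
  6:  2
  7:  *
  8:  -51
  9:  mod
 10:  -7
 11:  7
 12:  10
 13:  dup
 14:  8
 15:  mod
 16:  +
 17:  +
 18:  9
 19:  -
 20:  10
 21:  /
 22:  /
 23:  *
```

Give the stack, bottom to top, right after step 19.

[2, -7, 10]

56  : [56]
-8  : [56, -8]
3   : [56, -8, 3]
+   : [56, -5]
mod : [1]
2   : [1, 2]
*   : [2]
-51 : [2, -51]
mod : [2]
-7  : [2, -7]
7   : [2, -7, 7]
10  : [2, -7, 7, 10]
dup : [2, -7, 7, 10, 10]
8   : [2, -7, 7, 10, 10, 8]
mod : [2, -7, 7, 10, 2]
+   : [2, -7, 7, 12]
+   : [2, -7, 19]
9   : [2, -7, 19, 9]
-   : [2, -7, 10]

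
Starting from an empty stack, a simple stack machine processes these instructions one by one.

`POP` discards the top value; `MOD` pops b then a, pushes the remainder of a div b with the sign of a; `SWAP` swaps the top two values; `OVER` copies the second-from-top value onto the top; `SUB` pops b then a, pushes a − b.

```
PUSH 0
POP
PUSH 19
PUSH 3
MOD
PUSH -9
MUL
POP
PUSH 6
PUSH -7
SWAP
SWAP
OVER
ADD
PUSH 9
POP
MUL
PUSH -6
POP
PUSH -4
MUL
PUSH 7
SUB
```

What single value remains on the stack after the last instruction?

17

PUSH 0  : [0]
POP     : []
PUSH 19 : [19]
PUSH 3  : [19, 3]
MOD     : [1]
PUSH -9 : [1, -9]
MUL     : [-9]
POP     : []
PUSH 6  : [6]
PUSH -7 : [6, -7]
SWAP    : [-7, 6]
SWAP    : [6, -7]
OVER    : [6, -7, 6]
ADD     : [6, -1]
PUSH 9  : [6, -1, 9]
POP     : [6, -1]
MUL     : [-6]
PUSH -6 : [-6, -6]
POP     : [-6]
PUSH -4 : [-6, -4]
MUL     : [24]
PUSH 7  : [24, 7]
SUB     : [17]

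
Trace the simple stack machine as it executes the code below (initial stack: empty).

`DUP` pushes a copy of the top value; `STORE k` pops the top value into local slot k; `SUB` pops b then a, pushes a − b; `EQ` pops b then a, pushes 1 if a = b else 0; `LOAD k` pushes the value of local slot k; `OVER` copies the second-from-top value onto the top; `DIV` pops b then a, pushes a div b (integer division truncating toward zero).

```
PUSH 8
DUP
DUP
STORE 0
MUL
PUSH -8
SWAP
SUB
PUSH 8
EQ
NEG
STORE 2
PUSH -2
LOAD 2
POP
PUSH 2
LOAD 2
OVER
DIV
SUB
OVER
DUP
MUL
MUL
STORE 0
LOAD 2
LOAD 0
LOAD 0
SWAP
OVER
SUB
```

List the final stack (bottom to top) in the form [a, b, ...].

[-2, 0, 8, 0]

PUSH 8  → [8]
DUP     → [8, 8]
DUP     → [8, 8, 8]
STORE 0 → [8, 8]
MUL     → [64]
PUSH -8 → [64, -8]
SWAP    → [-8, 64]
SUB     → [-72]
PUSH 8  → [-72, 8]
EQ      → [0]
NEG     → [0]
STORE 2 → []
PUSH -2 → [-2]
LOAD 2  → [-2, 0]
POP     → [-2]
PUSH 2  → [-2, 2]
LOAD 2  → [-2, 2, 0]
OVER    → [-2, 2, 0, 2]
DIV     → [-2, 2, 0]
SUB     → [-2, 2]
OVER    → [-2, 2, -2]
DUP     → [-2, 2, -2, -2]
MUL     → [-2, 2, 4]
MUL     → [-2, 8]
STORE 0 → [-2]
LOAD 2  → [-2, 0]
LOAD 0  → [-2, 0, 8]
LOAD 0  → [-2, 0, 8, 8]
SWAP    → [-2, 0, 8, 8]
OVER    → [-2, 0, 8, 8, 8]
SUB     → [-2, 0, 8, 0]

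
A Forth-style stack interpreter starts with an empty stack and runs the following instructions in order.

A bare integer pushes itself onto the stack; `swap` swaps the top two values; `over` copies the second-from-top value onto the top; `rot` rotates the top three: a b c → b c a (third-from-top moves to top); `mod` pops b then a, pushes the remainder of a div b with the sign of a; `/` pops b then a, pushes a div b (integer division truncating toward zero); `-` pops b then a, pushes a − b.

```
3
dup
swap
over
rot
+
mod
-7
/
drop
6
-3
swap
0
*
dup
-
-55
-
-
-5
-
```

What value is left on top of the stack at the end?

-53

3     [3]
dup   [3, 3]
swap  [3, 3]
over  [3, 3, 3]
rot   [3, 3, 3]
+     [3, 6]
mod   [3]
-7    [3, -7]
/     [0]
drop  []
6     [6]
-3    [6, -3]
swap  [-3, 6]
0     [-3, 6, 0]
*     [-3, 0]
dup   [-3, 0, 0]
-     [-3, 0]
-55   [-3, 0, -55]
-     [-3, 55]
-     [-58]
-5    [-58, -5]
-     [-53]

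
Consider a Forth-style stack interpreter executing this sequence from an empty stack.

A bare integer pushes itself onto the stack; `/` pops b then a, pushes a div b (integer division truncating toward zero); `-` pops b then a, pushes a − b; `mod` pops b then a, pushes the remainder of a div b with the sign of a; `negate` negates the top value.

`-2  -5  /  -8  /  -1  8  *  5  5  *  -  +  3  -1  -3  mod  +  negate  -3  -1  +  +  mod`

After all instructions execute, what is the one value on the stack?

-2      -2
-5      -2 -5
/       0
-8      0 -8
/       0
-1      0 -1
8       0 -1 8
*       0 -8
5       0 -8 5
5       0 -8 5 5
*       0 -8 25
-       0 -33
+       -33
3       -33 3
-1      -33 3 -1
-3      -33 3 -1 -3
mod     -33 3 -1
+       -33 2
negate  -33 -2
-3      -33 -2 -3
-1      -33 -2 -3 -1
+       -33 -2 -4
+       -33 -6
mod     -3

-3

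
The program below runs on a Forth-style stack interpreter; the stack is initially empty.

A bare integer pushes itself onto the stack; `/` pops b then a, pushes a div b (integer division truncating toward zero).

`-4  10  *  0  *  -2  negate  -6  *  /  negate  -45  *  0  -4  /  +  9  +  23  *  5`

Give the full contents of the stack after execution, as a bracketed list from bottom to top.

[207, 5]

-4     → -4
10     → -4 10
*      → -40
0      → -40 0
*      → 0
-2     → 0 -2
negate → 0 2
-6     → 0 2 -6
*      → 0 -12
/      → 0
negate → 0
-45    → 0 -45
*      → 0
0      → 0 0
-4     → 0 0 -4
/      → 0 0
+      → 0
9      → 0 9
+      → 9
23     → 9 23
*      → 207
5      → 207 5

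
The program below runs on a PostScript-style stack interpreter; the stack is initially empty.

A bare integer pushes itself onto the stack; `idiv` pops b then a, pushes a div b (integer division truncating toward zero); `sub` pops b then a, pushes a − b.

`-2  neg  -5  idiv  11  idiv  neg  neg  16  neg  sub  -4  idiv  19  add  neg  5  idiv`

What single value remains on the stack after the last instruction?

-2   → -2
neg  → 2
-5   → 2 -5
idiv → 0
11   → 0 11
idiv → 0
neg  → 0
neg  → 0
16   → 0 16
neg  → 0 -16
sub  → 16
-4   → 16 -4
idiv → -4
19   → -4 19
add  → 15
neg  → -15
5    → -15 5
idiv → -3

-3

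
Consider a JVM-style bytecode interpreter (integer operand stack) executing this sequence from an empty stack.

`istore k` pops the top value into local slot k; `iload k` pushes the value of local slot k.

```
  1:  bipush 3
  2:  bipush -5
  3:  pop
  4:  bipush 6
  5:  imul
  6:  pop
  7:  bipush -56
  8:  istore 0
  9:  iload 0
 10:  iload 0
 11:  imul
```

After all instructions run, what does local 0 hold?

bipush 3   → 3
bipush -5  → 3 -5
pop        → 3
bipush 6   → 3 6
imul       → 18
pop        → (empty)
bipush -56 → -56
istore 0   → (empty)
iload 0    → -56
iload 0    → -56 -56
imul       → 3136

-56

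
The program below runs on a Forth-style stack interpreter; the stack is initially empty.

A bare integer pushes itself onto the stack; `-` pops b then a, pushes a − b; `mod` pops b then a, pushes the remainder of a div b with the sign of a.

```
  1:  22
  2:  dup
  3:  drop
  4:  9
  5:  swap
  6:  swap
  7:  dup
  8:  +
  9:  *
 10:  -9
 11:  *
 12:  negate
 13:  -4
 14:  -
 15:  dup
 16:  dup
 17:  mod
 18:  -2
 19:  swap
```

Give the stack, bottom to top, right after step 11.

22    [22]
dup   [22, 22]
drop  [22]
9     [22, 9]
swap  [9, 22]
swap  [22, 9]
dup   [22, 9, 9]
+     [22, 18]
*     [396]
-9    [396, -9]
*     [-3564]

[-3564]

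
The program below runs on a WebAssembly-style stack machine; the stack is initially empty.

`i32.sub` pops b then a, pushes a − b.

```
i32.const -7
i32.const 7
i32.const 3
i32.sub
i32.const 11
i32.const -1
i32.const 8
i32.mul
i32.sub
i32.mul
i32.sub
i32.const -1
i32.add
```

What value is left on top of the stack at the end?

i32.const -7 : [-7]
i32.const 7  : [-7, 7]
i32.const 3  : [-7, 7, 3]
i32.sub      : [-7, 4]
i32.const 11 : [-7, 4, 11]
i32.const -1 : [-7, 4, 11, -1]
i32.const 8  : [-7, 4, 11, -1, 8]
i32.mul      : [-7, 4, 11, -8]
i32.sub      : [-7, 4, 19]
i32.mul      : [-7, 76]
i32.sub      : [-83]
i32.const -1 : [-83, -1]
i32.add      : [-84]

-84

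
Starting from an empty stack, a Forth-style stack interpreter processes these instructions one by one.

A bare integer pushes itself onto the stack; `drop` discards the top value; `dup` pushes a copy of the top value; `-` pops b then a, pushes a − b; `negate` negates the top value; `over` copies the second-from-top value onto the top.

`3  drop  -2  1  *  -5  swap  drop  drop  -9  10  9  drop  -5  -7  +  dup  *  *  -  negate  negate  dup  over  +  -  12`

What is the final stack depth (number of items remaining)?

2

3       3
drop    (empty)
-2      -2
1       -2 1
*       -2
-5      -2 -5
swap    -5 -2
drop    -5
drop    (empty)
-9      -9
10      -9 10
9       -9 10 9
drop    -9 10
-5      -9 10 -5
-7      -9 10 -5 -7
+       -9 10 -12
dup     -9 10 -12 -12
*       -9 10 144
*       -9 1440
-       -1449
negate  1449
negate  -1449
dup     -1449 -1449
over    -1449 -1449 -1449
+       -1449 -2898
-       1449
12      1449 12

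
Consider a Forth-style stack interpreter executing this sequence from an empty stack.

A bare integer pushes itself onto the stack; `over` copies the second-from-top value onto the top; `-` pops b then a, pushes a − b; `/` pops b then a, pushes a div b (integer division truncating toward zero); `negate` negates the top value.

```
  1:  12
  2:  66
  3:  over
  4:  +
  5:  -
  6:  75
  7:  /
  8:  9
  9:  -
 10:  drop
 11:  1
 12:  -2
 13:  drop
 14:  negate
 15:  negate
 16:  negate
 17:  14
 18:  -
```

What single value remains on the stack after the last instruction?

12      [12]
66      [12, 66]
over    [12, 66, 12]
+       [12, 78]
-       [-66]
75      [-66, 75]
/       [0]
9       [0, 9]
-       [-9]
drop    []
1       [1]
-2      [1, -2]
drop    [1]
negate  [-1]
negate  [1]
negate  [-1]
14      [-1, 14]
-       [-15]

-15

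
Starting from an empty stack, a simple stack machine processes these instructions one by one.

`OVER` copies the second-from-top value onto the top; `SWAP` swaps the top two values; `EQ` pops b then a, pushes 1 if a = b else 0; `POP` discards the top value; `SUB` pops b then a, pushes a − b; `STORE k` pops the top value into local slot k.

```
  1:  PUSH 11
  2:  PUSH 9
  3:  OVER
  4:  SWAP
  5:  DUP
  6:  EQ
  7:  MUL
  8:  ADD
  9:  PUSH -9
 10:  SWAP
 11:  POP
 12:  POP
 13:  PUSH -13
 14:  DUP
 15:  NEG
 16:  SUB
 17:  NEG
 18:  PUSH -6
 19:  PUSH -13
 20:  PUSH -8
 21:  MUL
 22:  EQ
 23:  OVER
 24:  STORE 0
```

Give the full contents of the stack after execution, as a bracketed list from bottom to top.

[26, 0]

PUSH 11  → 11
PUSH 9   → 11 9
OVER     → 11 9 11
SWAP     → 11 11 9
DUP      → 11 11 9 9
EQ       → 11 11 1
MUL      → 11 11
ADD      → 22
PUSH -9  → 22 -9
SWAP     → -9 22
POP      → -9
POP      → (empty)
PUSH -13 → -13
DUP      → -13 -13
NEG      → -13 13
SUB      → -26
NEG      → 26
PUSH -6  → 26 -6
PUSH -13 → 26 -6 -13
PUSH -8  → 26 -6 -13 -8
MUL      → 26 -6 104
EQ       → 26 0
OVER     → 26 0 26
STORE 0  → 26 0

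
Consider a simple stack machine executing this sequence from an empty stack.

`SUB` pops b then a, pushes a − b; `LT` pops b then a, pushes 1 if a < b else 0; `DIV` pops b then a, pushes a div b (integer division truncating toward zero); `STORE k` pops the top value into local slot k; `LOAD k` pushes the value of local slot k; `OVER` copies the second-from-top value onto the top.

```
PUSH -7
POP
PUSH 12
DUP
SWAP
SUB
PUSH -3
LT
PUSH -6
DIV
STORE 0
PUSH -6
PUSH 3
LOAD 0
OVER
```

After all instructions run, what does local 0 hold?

PUSH -7 : [-7]
POP     : []
PUSH 12 : [12]
DUP     : [12, 12]
SWAP    : [12, 12]
SUB     : [0]
PUSH -3 : [0, -3]
LT      : [0]
PUSH -6 : [0, -6]
DIV     : [0]
STORE 0 : []
PUSH -6 : [-6]
PUSH 3  : [-6, 3]
LOAD 0  : [-6, 3, 0]
OVER    : [-6, 3, 0, 3]

0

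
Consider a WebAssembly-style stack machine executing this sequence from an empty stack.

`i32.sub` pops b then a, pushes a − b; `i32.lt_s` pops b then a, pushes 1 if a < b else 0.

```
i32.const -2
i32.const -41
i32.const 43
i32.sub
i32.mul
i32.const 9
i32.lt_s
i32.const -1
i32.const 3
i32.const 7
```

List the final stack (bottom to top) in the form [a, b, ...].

i32.const -2  → -2
i32.const -41 → -2 -41
i32.const 43  → -2 -41 43
i32.sub       → -2 -84
i32.mul       → 168
i32.const 9   → 168 9
i32.lt_s      → 0
i32.const -1  → 0 -1
i32.const 3   → 0 -1 3
i32.const 7   → 0 -1 3 7

[0, -1, 3, 7]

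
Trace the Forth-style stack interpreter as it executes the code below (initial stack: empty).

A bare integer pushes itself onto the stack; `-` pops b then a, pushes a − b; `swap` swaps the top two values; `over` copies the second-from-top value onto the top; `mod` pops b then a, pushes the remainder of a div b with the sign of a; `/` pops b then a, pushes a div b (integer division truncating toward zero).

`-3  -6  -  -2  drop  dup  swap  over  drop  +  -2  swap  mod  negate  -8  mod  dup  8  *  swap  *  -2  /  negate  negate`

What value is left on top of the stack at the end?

-3     → -3
-6     → -3 -6
-      → 3
-2     → 3 -2
drop   → 3
dup    → 3 3
swap   → 3 3
over   → 3 3 3
drop   → 3 3
+      → 6
-2     → 6 -2
swap   → -2 6
mod    → -2
negate → 2
-8     → 2 -8
mod    → 2
dup    → 2 2
8      → 2 2 8
*      → 2 16
swap   → 16 2
*      → 32
-2     → 32 -2
/      → -16
negate → 16
negate → -16

-16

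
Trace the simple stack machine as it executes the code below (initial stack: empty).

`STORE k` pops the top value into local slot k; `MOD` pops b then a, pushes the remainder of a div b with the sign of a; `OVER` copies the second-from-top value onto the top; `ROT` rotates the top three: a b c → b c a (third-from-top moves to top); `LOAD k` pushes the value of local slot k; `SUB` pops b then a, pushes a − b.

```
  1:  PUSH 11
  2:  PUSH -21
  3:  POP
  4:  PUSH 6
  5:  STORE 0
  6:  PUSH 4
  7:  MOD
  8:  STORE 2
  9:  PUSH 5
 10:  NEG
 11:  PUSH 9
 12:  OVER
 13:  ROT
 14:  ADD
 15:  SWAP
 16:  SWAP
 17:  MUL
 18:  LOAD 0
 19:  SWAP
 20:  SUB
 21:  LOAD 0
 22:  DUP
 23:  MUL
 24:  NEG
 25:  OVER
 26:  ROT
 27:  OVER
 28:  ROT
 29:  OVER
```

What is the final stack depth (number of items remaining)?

5

PUSH 11  → 11
PUSH -21 → 11 -21
POP      → 11
PUSH 6   → 11 6
STORE 0  → 11
PUSH 4   → 11 4
MOD      → 3
STORE 2  → (empty)
PUSH 5   → 5
NEG      → -5
PUSH 9   → -5 9
OVER     → -5 9 -5
ROT      → 9 -5 -5
ADD      → 9 -10
SWAP     → -10 9
SWAP     → 9 -10
MUL      → -90
LOAD 0   → -90 6
SWAP     → 6 -90
SUB      → 96
LOAD 0   → 96 6
DUP      → 96 6 6
MUL      → 96 36
NEG      → 96 -36
OVER     → 96 -36 96
ROT      → -36 96 96
OVER     → -36 96 96 96
ROT      → -36 96 96 96
OVER     → -36 96 96 96 96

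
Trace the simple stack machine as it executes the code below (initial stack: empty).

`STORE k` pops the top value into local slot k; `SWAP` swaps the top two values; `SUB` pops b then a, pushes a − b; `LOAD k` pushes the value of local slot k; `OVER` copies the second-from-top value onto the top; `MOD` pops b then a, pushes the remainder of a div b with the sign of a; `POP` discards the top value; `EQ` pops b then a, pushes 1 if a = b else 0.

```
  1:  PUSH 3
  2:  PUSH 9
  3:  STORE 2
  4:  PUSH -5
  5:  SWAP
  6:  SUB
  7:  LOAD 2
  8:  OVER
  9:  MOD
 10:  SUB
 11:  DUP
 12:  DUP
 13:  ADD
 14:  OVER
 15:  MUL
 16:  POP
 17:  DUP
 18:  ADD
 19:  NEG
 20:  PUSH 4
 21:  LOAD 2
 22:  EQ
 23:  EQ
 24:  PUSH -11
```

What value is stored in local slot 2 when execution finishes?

PUSH 3   -> [3]
PUSH 9   -> [3, 9]
STORE 2  -> [3]
PUSH -5  -> [3, -5]
SWAP     -> [-5, 3]
SUB      -> [-8]
LOAD 2   -> [-8, 9]
OVER     -> [-8, 9, -8]
MOD      -> [-8, 1]
SUB      -> [-9]
DUP      -> [-9, -9]
DUP      -> [-9, -9, -9]
ADD      -> [-9, -18]
OVER     -> [-9, -18, -9]
MUL      -> [-9, 162]
POP      -> [-9]
DUP      -> [-9, -9]
ADD      -> [-18]
NEG      -> [18]
PUSH 4   -> [18, 4]
LOAD 2   -> [18, 4, 9]
EQ       -> [18, 0]
EQ       -> [0]
PUSH -11 -> [0, -11]

9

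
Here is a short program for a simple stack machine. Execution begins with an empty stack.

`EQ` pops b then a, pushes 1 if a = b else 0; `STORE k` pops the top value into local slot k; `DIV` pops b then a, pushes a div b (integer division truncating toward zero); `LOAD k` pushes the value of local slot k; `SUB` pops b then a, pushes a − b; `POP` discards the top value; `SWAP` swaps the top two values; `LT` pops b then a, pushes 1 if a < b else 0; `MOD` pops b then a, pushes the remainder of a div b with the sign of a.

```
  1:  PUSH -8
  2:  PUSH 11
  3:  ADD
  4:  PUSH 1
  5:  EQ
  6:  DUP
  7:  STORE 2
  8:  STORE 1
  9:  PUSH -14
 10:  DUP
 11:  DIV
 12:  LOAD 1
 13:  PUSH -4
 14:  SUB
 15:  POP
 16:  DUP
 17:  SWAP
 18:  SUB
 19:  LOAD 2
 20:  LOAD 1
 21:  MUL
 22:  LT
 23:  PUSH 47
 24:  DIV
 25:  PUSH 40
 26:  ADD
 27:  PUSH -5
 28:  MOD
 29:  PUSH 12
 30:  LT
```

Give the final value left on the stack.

PUSH -8  : [-8]
PUSH 11  : [-8, 11]
ADD      : [3]
PUSH 1   : [3, 1]
EQ       : [0]
DUP      : [0, 0]
STORE 2  : [0]
STORE 1  : []
PUSH -14 : [-14]
DUP      : [-14, -14]
DIV      : [1]
LOAD 1   : [1, 0]
PUSH -4  : [1, 0, -4]
SUB      : [1, 4]
POP      : [1]
DUP      : [1, 1]
SWAP     : [1, 1]
SUB      : [0]
LOAD 2   : [0, 0]
LOAD 1   : [0, 0, 0]
MUL      : [0, 0]
LT       : [0]
PUSH 47  : [0, 47]
DIV      : [0]
PUSH 40  : [0, 40]
ADD      : [40]
PUSH -5  : [40, -5]
MOD      : [0]
PUSH 12  : [0, 12]
LT       : [1]

1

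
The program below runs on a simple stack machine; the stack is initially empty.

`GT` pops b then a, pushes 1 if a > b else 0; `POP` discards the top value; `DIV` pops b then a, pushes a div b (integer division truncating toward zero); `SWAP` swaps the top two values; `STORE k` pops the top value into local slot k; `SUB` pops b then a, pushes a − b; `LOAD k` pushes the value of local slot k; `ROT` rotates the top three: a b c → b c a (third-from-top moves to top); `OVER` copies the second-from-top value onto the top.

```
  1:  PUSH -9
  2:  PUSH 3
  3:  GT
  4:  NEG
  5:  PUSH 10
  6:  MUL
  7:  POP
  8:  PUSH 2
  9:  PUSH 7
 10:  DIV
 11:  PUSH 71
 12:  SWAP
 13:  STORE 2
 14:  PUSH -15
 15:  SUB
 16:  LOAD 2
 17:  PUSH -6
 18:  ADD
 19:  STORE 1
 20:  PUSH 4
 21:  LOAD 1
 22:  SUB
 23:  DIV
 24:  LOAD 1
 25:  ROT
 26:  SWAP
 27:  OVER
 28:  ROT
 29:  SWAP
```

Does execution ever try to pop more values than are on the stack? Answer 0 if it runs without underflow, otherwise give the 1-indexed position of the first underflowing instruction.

PUSH -9  → -9
PUSH 3   → -9 3
GT       → 0
NEG      → 0
PUSH 10  → 0 10
MUL      → 0
POP      → (empty)
PUSH 2   → 2
PUSH 7   → 2 7
DIV      → 0
PUSH 71  → 0 71
SWAP     → 71 0
STORE 2  → 71
PUSH -15 → 71 -15
SUB      → 86
LOAD 2   → 86 0
PUSH -6  → 86 0 -6
ADD      → 86 -6
STORE 1  → 86
PUSH 4   → 86 4
LOAD 1   → 86 4 -6
SUB      → 86 10
DIV      → 8
LOAD 1   → 8 -6
ROT  — needs 3 operands, stack has 2 → underflow

25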